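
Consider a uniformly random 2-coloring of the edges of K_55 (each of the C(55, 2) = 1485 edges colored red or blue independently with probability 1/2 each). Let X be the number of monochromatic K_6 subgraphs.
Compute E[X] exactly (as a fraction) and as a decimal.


Let X = Σ_S X_S over the C(55, 6) = 28989675 subsets S of size 6, where X_S = 1 if the K_6 on S is monochromatic.
For a fixed S, the K_6 on S has C(6, 2) = 15 edges. P[all 15 edges red] = (1/2)^15, and likewise for blue, so P[monochromatic] = 2·(1/2)^15 = 2^{1 − 15} = 1/16384.
By linearity of expectation: E[X] = C(55, 6) · 2^{1 − 15} = 28989675 · 1/16384 = 28989675/16384.
Numerically: E[X] ≈ 1769.3893.

E[X] = C(55,6)·2^(1−C(6,2)) = 28989675/16384 ≈ 1769.3893.


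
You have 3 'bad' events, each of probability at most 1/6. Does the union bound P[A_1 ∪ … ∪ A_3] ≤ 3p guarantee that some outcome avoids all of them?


Union bound: P[∪_{i=1}^{3} A_i] ≤ Σ_i P[A_i] ≤ 3·p = 3·(1/6) = 1/2.
Numerically: 1/2 ≈ 0.500000.
Is 1/2 < 1? YES.
Since P[∪ A_i] ≤ 1/2 < 1, the complement has P[∩ A_i^c] ≥ 1 − 1/2 = 1/2 > 0, so some outcome avoids every A_i.

3·p = 1/2 ≈ 0.500000; existence CERTIFIED by the union bound.


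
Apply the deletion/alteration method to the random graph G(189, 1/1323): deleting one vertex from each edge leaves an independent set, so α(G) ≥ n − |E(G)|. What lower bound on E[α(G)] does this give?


E[|E(G)|] = C(189, 2)·p = 17766 · (1/1323) = 94/7.
E[α(G)] ≥ n − E[|E(G)|] = 189 − 94/7 = 1229/7.
Numerically: ≈ 175.571.
(This is only a lower bound; the true E[α(G)] may be larger.)

E[α(G)] ≥ 1229/7 ≈ 175.571.


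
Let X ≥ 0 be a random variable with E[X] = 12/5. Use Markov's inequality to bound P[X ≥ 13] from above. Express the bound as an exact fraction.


μ = E[X] = 12/5, a = 13.
Markov: P[X ≥ 13] ≤ μ/a = (12/5)/13 = 12/65.
Numerically: ≈ 0.1846.
(Since a = 13 > μ = 2.4000, the bound 12/65 is < 1 and informative.)

P[X ≥ 13] ≤ 12/65 ≈ 0.1846.


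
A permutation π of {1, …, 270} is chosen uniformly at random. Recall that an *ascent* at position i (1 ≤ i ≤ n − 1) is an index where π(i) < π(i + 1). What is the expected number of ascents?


Write X = Σ X_I over i = 1, …, 269, with X_I the indicator of one ascent.
There are 269 indicators.
For each fixed i, the pair (π(i), π(i+1)) is a uniformly random ordered pair of distinct values from {1, …, 270}; by symmetry P[π(i) < π(i+1)] = 1/2.
By linearity: E[X] = 269 · (1/2) = (270 − 1) · (1/2) = 269/2 ≈ 134.500.

E[X] = 269/2 = 134.500.


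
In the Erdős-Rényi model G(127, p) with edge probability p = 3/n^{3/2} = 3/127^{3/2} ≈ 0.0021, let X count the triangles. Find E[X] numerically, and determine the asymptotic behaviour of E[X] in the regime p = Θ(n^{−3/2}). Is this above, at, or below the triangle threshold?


Number of potential triangles: C(127, 3) = 333375.
Each occurs with probability p³ ≈ (0.0021)³ ≈ 9.20973e-09.
By linearity: E[X] = C(127, 3)·p³ ≈ 333375 · 9.20973e-09 ≈ 0.003.
Since α = 3/2 > 1, p = c/n^{3/2} = o(1/n) is below the triangle threshold p ~ 1/n. Asymptotically E[X] ~ (c³/6)·n^{3(1−α)} = (3³/6)·n^{-1.5} → 0, so by Markov's inequality G has no triangles w.h.p.

E[X] ≈ 0.003; in regime p = Θ(1/n^{3/2}) E[X] tends to 0 (below the triangle threshold p ~ 1/n).


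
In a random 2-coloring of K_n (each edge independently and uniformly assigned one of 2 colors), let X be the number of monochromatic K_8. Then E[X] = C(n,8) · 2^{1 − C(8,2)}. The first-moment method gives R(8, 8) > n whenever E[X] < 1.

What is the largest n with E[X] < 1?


We need C(n, 8) · 2^{1 − 28} < 1, i.e. C(n, 8) < 2^{28 − 1} = 134217728.
Check values of n near the boundary:
  n = 36: C(36, 8) = 30260340; 30260340 < 134217728? YES
  n = 37: C(37, 8) = 38608020; 38608020 < 134217728? YES
  n = 38: C(38, 8) = 48903492; 48903492 < 134217728? YES
  n = 39: C(39, 8) = 61523748; 61523748 < 134217728? YES
  n = 40: C(40, 8) = 76904685; 76904685 < 134217728? YES
  n = 41: C(41, 8) = 95548245; 95548245 < 134217728? YES
  n = 42: C(42, 8) = 118030185; 118030185 < 134217728? YES
  n = 43: C(43, 8) = 145008513; 145008513 < 134217728? NO
  n = 44: C(44, 8) = 177232627; 177232627 < 134217728? NO
  n = 45: C(45, 8) = 215553195; 215553195 < 134217728? NO
The largest n with C(n, 8) < 134217728 is n = 42 (where E[X] = 118030185/134217728 ≈ 0.879). Hence R(8, 8) > 42, i.e. R(8, 8) ≥ 43.

Largest n = 42; hence R(8, 8) > 42.


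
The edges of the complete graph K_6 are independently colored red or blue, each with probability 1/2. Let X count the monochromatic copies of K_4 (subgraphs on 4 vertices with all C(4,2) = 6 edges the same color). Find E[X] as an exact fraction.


Let X = Σ_S X_S over the C(6, 4) = 15 subsets S of size 4, where X_S = 1 if the K_4 on S is monochromatic.
For a fixed S, the K_4 on S has C(4, 2) = 6 edges. P[all 6 edges red] = (1/2)^6, and likewise for blue, so P[monochromatic] = 2·(1/2)^6 = 2^{1 − 6} = 1/32.
By linearity of expectation: E[X] = C(6, 4) · 2^{1 − 6} = 15 · 1/32 = 15/32.
Numerically: E[X] ≈ 0.46875.

E[X] = C(6,4)·2^(1−C(4,2)) = 15/32 ≈ 0.46875.


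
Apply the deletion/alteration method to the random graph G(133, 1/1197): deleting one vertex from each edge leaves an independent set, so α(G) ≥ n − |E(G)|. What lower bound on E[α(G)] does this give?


E[|E(G)|] = C(133, 2)·p = 8778 · (1/1197) = 22/3.
E[α(G)] ≥ n − E[|E(G)|] = 133 − 22/3 = 377/3.
Numerically: ≈ 125.66667.
(This is only a lower bound; the true E[α(G)] may be larger.)

E[α(G)] ≥ 377/3 ≈ 125.66667.


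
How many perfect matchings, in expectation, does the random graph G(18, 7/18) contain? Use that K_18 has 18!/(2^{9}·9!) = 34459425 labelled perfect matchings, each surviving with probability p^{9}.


K_18 has 18!/(2^{9}·9!) = 34459425 labelled perfect matchings.
For each such perfect matching H, let X_H = 1 if all 9 edges of H are present in G. Then P[X_H = 1] = p^{9} = (7/18)^{9} = 40353607/198359290368.
Summing the indicators: E[X] = Σ_H E[X_H] = 34459425 · p^{9} = 34459425 · 40353607/198359290368 = 17167433257975/2448880128.
Numerically: E[X] ≈ 7010.3.

E[X] = 34459425 · (7/18)^{9} = 17167433257975/2448880128 ≈ 7010.3.


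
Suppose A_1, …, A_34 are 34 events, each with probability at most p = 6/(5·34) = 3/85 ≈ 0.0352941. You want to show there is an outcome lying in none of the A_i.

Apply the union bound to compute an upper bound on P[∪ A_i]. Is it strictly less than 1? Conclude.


Union bound: P[∪_{i=1}^{34} A_i] ≤ Σ_i P[A_i] ≤ 34·p = 34·(3/85) = 6/5.
Numerically: 6/5 ≈ 1.2000000.
Is 6/5 < 1? NO.
Since the bound 6/5 is ≥ 1, the union bound is uninformative here; it does NOT by itself certify existence.

34·p = 6/5 ≈ 1.2000000; existence NOT certified by the union bound.


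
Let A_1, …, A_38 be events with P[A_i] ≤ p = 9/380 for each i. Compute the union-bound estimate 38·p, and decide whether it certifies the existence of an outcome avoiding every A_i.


Union bound: P[∪_{i=1}^{38} A_i] ≤ Σ_i P[A_i] ≤ 38·p = 38·(9/380) = 9/10.
Numerically: 9/10 ≈ 0.9000000.
Is 9/10 < 1? YES.
Since P[∪ A_i] ≤ 9/10 < 1, the complement has P[∩ A_i^c] ≥ 1 − 9/10 = 1/10 > 0, so some outcome avoids every A_i.

38·p = 9/10 ≈ 0.9000000; existence CERTIFIED by the union bound.


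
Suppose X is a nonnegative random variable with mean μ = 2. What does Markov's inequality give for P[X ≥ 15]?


μ = E[X] = 2, a = 15.
Markov: P[X ≥ 15] ≤ μ/a = (2)/15 = 2/15.
Numerically: ≈ 0.133.
(Since a = 15 > μ = 2.000, the bound 2/15 is < 1 and informative.)

P[X ≥ 15] ≤ 2/15 ≈ 0.133.


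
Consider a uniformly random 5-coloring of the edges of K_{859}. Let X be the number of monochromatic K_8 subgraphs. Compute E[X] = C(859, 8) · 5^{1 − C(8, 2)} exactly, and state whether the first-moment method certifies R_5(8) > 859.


E[X] = C(859, 8) · 5^{1 − 28} = 7115855595170747139 · 5^{−27} = 7115855595170747139/7450580596923828125.
As a reduced fraction: E[X] = 7115855595170747139/7450580596923828125 ≈ 0.95507.
Is E[X] < 1? YES.
Since E[X] < 1, there exists a 5-coloring of K_{859} with no monochromatic K_8; hence R_5(8) > 859.

E[X] = 7115855595170747139/7450580596923828125 ≈ 0.95507; E[X] < 1, so R_5(8) > 859.


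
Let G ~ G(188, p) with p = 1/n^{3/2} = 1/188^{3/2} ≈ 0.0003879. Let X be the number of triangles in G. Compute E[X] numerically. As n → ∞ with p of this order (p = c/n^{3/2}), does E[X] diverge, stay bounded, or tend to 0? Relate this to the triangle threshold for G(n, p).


Number of potential triangles: C(188, 3) = 1089836.
Each occurs with probability p³ ≈ (0.0003879)³ ≈ 5.838344e-11.
By linearity: E[X] = C(188, 3)·p³ ≈ 1089836 · 5.838344e-11 ≈ 0.0001.
Since α = 3/2 > 1, p = c/n^{3/2} = o(1/n) is below the triangle threshold p ~ 1/n. Asymptotically E[X] ~ (c³/6)·n^{3(1−α)} = (1³/6)·n^{-1.5} → 0, so by Markov's inequality G has no triangles w.h.p.

E[X] ≈ 0.0001; in regime p = Θ(1/n^{3/2}) E[X] tends to 0 (below the triangle threshold p ~ 1/n).


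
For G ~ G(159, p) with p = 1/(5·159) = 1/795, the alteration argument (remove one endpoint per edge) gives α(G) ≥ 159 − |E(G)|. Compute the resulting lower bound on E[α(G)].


E[|E(G)|] = C(159, 2)·p = 12561 · (1/795) = 79/5.
E[α(G)] ≥ n − E[|E(G)|] = 159 − 79/5 = 716/5.
Numerically: ≈ 143.200.
(This is only a lower bound; the true E[α(G)] may be larger.)

E[α(G)] ≥ 716/5 ≈ 143.200.


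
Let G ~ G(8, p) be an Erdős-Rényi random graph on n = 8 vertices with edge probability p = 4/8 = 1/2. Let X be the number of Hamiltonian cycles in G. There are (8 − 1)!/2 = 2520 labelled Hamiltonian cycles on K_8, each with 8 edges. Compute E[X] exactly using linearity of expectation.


K_8 has (8 − 1)!/2 = 2520 labelled Hamiltonian cycles.
For each such Hamiltonian cycle H, let X_H = 1 if all 8 edges of H are present in G. Then P[X_H = 1] = p^{8} = (1/2)^{8} = 1/256.
By linearity: E[X] = Σ_H E[X_H] = 2520 · p^{8} = 2520 · 1/256 = 315/32.
Numerically: E[X] ≈ 9.8438.

E[X] = 2520 · (1/2)^{8} = 315/32 ≈ 9.8438.


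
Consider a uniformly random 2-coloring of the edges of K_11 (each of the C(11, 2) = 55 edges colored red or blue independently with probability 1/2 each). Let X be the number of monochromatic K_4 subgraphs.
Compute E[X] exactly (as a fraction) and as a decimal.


Let X = Σ_S X_S over the C(11, 4) = 330 subsets S of size 4, where X_S = 1 if the K_4 on S is monochromatic.
For a fixed S, the K_4 on S has C(4, 2) = 6 edges. P[all 6 edges red] = (1/2)^6, and likewise for blue, so P[monochromatic] = 2·(1/2)^6 = 2^{1 − 6} = 1/32.
Summing: E[X] = C(11, 4) · 2^{1 − 6} = 330 · 1/32 = 165/16.
Numerically: E[X] ≈ 10.31250.

E[X] = C(11,4)·2^(1−C(4,2)) = 165/16 ≈ 10.31250.


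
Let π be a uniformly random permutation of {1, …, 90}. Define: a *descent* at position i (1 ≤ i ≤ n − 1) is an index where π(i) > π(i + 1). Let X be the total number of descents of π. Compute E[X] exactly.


Write X = Σ X_I over i = 1, …, 89, with X_I the indicator of one descent.
There are 89 indicators.
For each fixed i, the pair (π(i), π(i+1)) is a uniformly random ordered pair of distinct values from {1, …, 90}; by symmetry P[π(i) > π(i+1)] = 1/2.
By linearity: E[X] = 89 · (1/2) = (90 − 1) · (1/2) = 89/2 ≈ 44.500000.

E[X] = 89/2 = 44.500000.


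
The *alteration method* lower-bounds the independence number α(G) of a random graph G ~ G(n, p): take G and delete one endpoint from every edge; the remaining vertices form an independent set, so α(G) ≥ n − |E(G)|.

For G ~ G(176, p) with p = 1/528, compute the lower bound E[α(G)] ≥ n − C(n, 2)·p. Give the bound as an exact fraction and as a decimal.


E[|E(G)|] = C(176, 2)·p = 15400 · (1/528) = 175/6.
E[α(G)] ≥ n − E[|E(G)|] = 176 − 175/6 = 881/6.
Numerically: ≈ 146.833.
(This is only a lower bound; the true E[α(G)] may be larger.)

E[α(G)] ≥ 881/6 ≈ 146.833.


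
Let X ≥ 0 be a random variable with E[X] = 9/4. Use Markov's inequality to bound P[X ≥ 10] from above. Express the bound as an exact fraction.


μ = E[X] = 9/4, a = 10.
Markov: P[X ≥ 10] ≤ μ/a = (9/4)/10 = 9/40.
Numerically: ≈ 0.225.
(Since a = 10 > μ = 2.250, the bound 9/40 is < 1 and informative.)

P[X ≥ 10] ≤ 9/40 ≈ 0.225.


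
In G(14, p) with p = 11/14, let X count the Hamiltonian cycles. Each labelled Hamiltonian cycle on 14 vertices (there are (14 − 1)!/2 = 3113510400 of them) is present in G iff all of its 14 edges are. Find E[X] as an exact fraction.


K_14 has (14 − 1)!/2 = 3113510400 labelled Hamiltonian cycles.
For each such Hamiltonian cycle H, let X_H = 1 if all 14 edges of H are present in G. Then P[X_H = 1] = p^{14} = (11/14)^{14} = 379749833583241/11112006825558016.
By linearity of expectation: E[X] = Σ_H E[X_H] = 3113510400 · p^{14} = 3113510400 · 379749833583241/11112006825558016 = 329898174179601037725/3100448333024.
Numerically: E[X] ≈ 1.064e+08.

E[X] = 3113510400 · (11/14)^{14} = 329898174179601037725/3100448333024 ≈ 1.064e+08.


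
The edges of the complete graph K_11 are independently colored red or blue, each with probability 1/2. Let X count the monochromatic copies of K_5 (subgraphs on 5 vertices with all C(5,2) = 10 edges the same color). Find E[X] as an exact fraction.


Let X = Σ_S X_S over the C(11, 5) = 462 subsets S of size 5, where X_S = 1 if the K_5 on S is monochromatic.
For a fixed S, the K_5 on S has C(5, 2) = 10 edges. P[all 10 edges red] = (1/2)^10, and likewise for blue, so P[monochromatic] = 2·(1/2)^10 = 2^{1 − 10} = 1/512.
By linearity of expectation: E[X] = C(11, 5) · 2^{1 − 10} = 462 · 1/512 = 231/256.
Numerically: E[X] ≈ 0.90234.

E[X] = C(11,5)·2^(1−C(5,2)) = 231/256 ≈ 0.90234.


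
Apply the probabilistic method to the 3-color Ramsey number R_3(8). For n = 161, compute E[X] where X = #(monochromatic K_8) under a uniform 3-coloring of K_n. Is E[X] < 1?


E[X] = C(161, 8) · 3^{1 − 28} = 9383313279340 · 3^{−27} = 9383313279340/7625597484987.
As a reduced fraction: E[X] = 9383313279340/7625597484987 ≈ 1.2305020.
Is E[X] < 1? NO.
Since E[X] ≥ 1, the first-moment bound is inconclusive at n = 161; it does NOT by itself certify R_3(8) > 161.

E[X] = 9383313279340/7625597484987 ≈ 1.2305020; E[X] ≥ 1; first-moment method inconclusive here.


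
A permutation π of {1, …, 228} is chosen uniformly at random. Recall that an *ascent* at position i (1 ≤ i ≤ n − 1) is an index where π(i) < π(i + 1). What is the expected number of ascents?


Write X = Σ X_I over i = 1, …, 227, with X_I the indicator of one ascent.
There are 227 indicators.
For each fixed i, the pair (π(i), π(i+1)) is a uniformly random ordered pair of distinct values from {1, …, 228}; by symmetry P[π(i) < π(i+1)] = 1/2.
By linearity: E[X] = 227 · (1/2) = (228 − 1) · (1/2) = 227/2 ≈ 113.50000.

E[X] = 227/2 = 113.50000.


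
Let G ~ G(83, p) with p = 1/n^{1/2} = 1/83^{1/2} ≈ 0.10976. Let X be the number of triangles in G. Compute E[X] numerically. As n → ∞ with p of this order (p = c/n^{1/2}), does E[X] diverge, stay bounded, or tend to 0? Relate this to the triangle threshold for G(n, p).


Number of potential triangles: C(83, 3) = 91881.
Each occurs with probability p³ ≈ (0.10976)³ ≈ 1.3224610e-03.
By linearity: E[X] = C(83, 3)·p³ ≈ 91881 · 1.3224610e-03 ≈ 121.50904.
Since α = 1/2 < 1, p = c/n^{1/2} ≫ 1/n is above the triangle threshold p ~ 1/n. Asymptotically E[X] ~ (c³/6)·n^{3(1−α)} = (1³/6)·n^{1.5} → ∞; triangles are abundant w.h.p.

E[X] ≈ 121.50904; in regime p = Θ(1/n^{1/2}) E[X] diverges (above the triangle threshold p ~ 1/n).


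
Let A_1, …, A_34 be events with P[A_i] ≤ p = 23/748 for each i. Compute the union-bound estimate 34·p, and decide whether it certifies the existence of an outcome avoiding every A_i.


Union bound: P[∪_{i=1}^{34} A_i] ≤ Σ_i P[A_i] ≤ 34·p = 34·(23/748) = 23/22.
Numerically: 23/22 ≈ 1.0455.
Is 23/22 < 1? NO.
Since the bound 23/22 is ≥ 1, the union bound is uninformative here; it does NOT by itself certify existence.

34·p = 23/22 ≈ 1.0455; existence NOT certified by the union bound.


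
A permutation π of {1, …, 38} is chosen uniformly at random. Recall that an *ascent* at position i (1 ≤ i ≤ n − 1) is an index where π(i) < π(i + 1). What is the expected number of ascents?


Write X = Σ X_I over i = 1, …, 37, with X_I the indicator of one ascent.
There are 37 indicators.
For each fixed i, the pair (π(i), π(i+1)) is a uniformly random ordered pair of distinct values from {1, …, 38}; by symmetry P[π(i) < π(i+1)] = 1/2.
By linearity: E[X] = 37 · (1/2) = (38 − 1) · (1/2) = 37/2 ≈ 18.500.

E[X] = 37/2 = 18.500.


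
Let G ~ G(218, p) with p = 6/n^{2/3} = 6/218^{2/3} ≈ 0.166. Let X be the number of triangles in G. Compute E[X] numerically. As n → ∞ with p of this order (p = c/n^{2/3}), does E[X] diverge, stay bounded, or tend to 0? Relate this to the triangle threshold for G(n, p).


Number of potential triangles: C(218, 3) = 1703016.
Each occurs with probability p³ ≈ (0.166)³ ≈ 4.54507e-03.
By linearity: E[X] = C(218, 3)·p³ ≈ 1703016 · 4.54507e-03 ≈ 7740.330.
Since α = 2/3 < 1, p = c/n^{2/3} ≫ 1/n is above the triangle threshold p ~ 1/n. Asymptotically E[X] ~ (c³/6)·n^{3(1−α)} = (6³/6)·n^{1} → ∞; triangles are abundant w.h.p.

E[X] ≈ 7740.330; in regime p = Θ(1/n^{2/3}) E[X] diverges (above the triangle threshold p ~ 1/n).


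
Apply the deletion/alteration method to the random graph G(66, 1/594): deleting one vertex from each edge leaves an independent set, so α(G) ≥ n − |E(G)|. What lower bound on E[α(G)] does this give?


E[|E(G)|] = C(66, 2)·p = 2145 · (1/594) = 65/18.
E[α(G)] ≥ n − E[|E(G)|] = 66 − 65/18 = 1123/18.
Numerically: ≈ 62.389.
(This is only a lower bound; the true E[α(G)] may be larger.)

E[α(G)] ≥ 1123/18 ≈ 62.389.


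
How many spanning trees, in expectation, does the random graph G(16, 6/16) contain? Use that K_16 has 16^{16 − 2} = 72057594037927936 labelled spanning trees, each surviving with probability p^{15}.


K_16 has 16^{16 − 2} = 72057594037927936 labelled spanning trees.
For each such spanning tree H, let X_H = 1 if all 15 edges of H are present in G. Then P[X_H = 1] = p^{15} = (3/8)^{15} = 14348907/35184372088832.
Summing the indicators: E[X] = Σ_H E[X_H] = 72057594037927936 · p^{15} = 72057594037927936 · 14348907/35184372088832 = 29386561536.
Numerically: E[X] ≈ 2.9387e+10.

E[X] = 72057594037927936 · (3/8)^{15} = 29386561536 ≈ 2.9387e+10.


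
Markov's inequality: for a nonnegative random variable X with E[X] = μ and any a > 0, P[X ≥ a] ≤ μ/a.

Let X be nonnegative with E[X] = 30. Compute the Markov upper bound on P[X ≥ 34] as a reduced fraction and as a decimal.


μ = E[X] = 30, a = 34.
Markov: P[X ≥ 34] ≤ μ/a = (30)/34 = 15/17.
Numerically: ≈ 0.882.
(Since a = 34 > μ = 30.000, the bound 15/17 is < 1 and informative.)

P[X ≥ 34] ≤ 15/17 ≈ 0.882.


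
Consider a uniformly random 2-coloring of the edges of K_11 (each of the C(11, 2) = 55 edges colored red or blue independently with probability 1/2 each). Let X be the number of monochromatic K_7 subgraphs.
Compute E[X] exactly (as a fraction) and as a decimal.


Let X = Σ_S X_S over the C(11, 7) = 330 subsets S of size 7, where X_S = 1 if the K_7 on S is monochromatic.
For a fixed S, the K_7 on S has C(7, 2) = 21 edges. P[all 21 edges red] = (1/2)^21, and likewise for blue, so P[monochromatic] = 2·(1/2)^21 = 2^{1 − 21} = 1/1048576.
Summing: E[X] = C(11, 7) · 2^{1 − 21} = 330 · 1/1048576 = 165/524288.
Numerically: E[X] ≈ 0.000.

E[X] = C(11,7)·2^(1−C(7,2)) = 165/524288 ≈ 0.000.


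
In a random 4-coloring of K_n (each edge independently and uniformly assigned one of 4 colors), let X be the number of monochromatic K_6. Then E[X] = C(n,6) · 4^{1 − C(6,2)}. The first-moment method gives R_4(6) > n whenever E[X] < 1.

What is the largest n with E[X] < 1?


We need C(n, 6) · 4^{1 − 15} < 1, i.e. C(n, 6) < 4^{15 − 1} = 268435456.
Check values of n near the boundary:
  n = 76: C(76, 6) = 218618940; 218618940 < 268435456? YES
  n = 77: C(77, 6) = 237093780; 237093780 < 268435456? YES
  n = 78: C(78, 6) = 256851595; 256851595 < 268435456? YES
  n = 79: C(79, 6) = 277962685; 277962685 < 268435456? NO
  n = 80: C(80, 6) = 300500200; 300500200 < 268435456? NO
The largest n with C(n, 6) < 268435456 is n = 78 (where E[X] = 256851595/268435456 ≈ 0.9568). Hence R_4(6) > 78, i.e. R_4(6) ≥ 79.

Largest n = 78; hence R_4(6) > 78.


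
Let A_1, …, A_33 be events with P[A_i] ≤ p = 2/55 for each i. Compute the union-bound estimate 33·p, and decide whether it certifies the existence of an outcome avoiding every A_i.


Union bound: P[∪_{i=1}^{33} A_i] ≤ Σ_i P[A_i] ≤ 33·p = 33·(2/55) = 6/5.
Numerically: 6/5 ≈ 1.2000.
Is 6/5 < 1? NO.
Since the bound 6/5 is ≥ 1, the union bound is uninformative here; it does NOT by itself certify existence.

33·p = 6/5 ≈ 1.2000; existence NOT certified by the union bound.


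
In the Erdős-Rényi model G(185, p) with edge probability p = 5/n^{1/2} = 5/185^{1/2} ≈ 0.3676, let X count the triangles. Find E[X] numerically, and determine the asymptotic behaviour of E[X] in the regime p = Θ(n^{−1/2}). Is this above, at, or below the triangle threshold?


Number of potential triangles: C(185, 3) = 1038220.
Each occurs with probability p³ ≈ (0.3676)³ ≈ 4.967666e-02.
By linearity: E[X] = C(185, 3)·p³ ≈ 1038220 · 4.967666e-02 ≈ 51575.3057.
Since α = 1/2 < 1, p = c/n^{1/2} ≫ 1/n is above the triangle threshold p ~ 1/n. Asymptotically E[X] ~ (c³/6)·n^{3(1−α)} = (5³/6)·n^{1.5} → ∞; triangles are abundant w.h.p.

E[X] ≈ 51575.3057; in regime p = Θ(1/n^{1/2}) E[X] diverges (above the triangle threshold p ~ 1/n).


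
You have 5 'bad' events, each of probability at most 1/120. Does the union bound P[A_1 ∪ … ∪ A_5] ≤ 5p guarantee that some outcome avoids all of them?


Union bound: P[∪_{i=1}^{5} A_i] ≤ Σ_i P[A_i] ≤ 5·p = 5·(1/120) = 1/24.
Numerically: 1/24 ≈ 0.04167.
Is 1/24 < 1? YES.
Since P[∪ A_i] ≤ 1/24 < 1, the complement has P[∩ A_i^c] ≥ 1 − 1/24 = 23/24 > 0, so some outcome avoids every A_i.

5·p = 1/24 ≈ 0.04167; existence CERTIFIED by the union bound.


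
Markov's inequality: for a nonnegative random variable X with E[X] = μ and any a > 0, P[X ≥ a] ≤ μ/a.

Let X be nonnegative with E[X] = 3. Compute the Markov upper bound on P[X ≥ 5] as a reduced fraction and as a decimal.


μ = E[X] = 3, a = 5.
Markov: P[X ≥ 5] ≤ μ/a = (3)/5 = 3/5.
Numerically: ≈ 0.6000.
(Since a = 5 > μ = 3.0000, the bound 3/5 is < 1 and informative.)

P[X ≥ 5] ≤ 3/5 ≈ 0.6000.


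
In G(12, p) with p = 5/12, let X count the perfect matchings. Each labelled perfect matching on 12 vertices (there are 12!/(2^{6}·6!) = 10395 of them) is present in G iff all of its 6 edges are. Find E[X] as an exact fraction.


K_12 has 12!/(2^{6}·6!) = 10395 labelled perfect matchings.
For each such perfect matching H, let X_H = 1 if all 6 edges of H are present in G. Then P[X_H = 1] = p^{6} = (5/12)^{6} = 15625/2985984.
By linearity of expectation: E[X] = Σ_H E[X_H] = 10395 · p^{6} = 10395 · 15625/2985984 = 6015625/110592.
Numerically: E[X] ≈ 54.395.

E[X] = 10395 · (5/12)^{6} = 6015625/110592 ≈ 54.395.


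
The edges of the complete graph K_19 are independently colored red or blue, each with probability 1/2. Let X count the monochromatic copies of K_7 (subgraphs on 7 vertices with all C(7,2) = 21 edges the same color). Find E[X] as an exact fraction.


Let X = Σ_S X_S over the C(19, 7) = 50388 subsets S of size 7, where X_S = 1 if the K_7 on S is monochromatic.
For a fixed S, the K_7 on S has C(7, 2) = 21 edges. P[all 21 edges red] = (1/2)^21, and likewise for blue, so P[monochromatic] = 2·(1/2)^21 = 2^{1 − 21} = 1/1048576.
By linearity: E[X] = C(19, 7) · 2^{1 − 21} = 50388 · 1/1048576 = 12597/262144.
Numerically: E[X] ≈ 0.0481.

E[X] = C(19,7)·2^(1−C(7,2)) = 12597/262144 ≈ 0.0481.


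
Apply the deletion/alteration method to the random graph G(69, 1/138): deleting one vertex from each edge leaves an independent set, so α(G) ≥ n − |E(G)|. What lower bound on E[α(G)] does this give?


E[|E(G)|] = C(69, 2)·p = 2346 · (1/138) = 17.
E[α(G)] ≥ n − E[|E(G)|] = 69 − 17 = 52.
Numerically: ≈ 52.000.
(This is only a lower bound; the true E[α(G)] may be larger.)

E[α(G)] ≥ 52 ≈ 52.000.


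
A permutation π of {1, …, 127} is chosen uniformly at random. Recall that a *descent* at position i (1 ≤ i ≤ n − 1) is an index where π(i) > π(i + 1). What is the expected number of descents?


Write X = Σ X_I over i = 1, …, 126, with X_I the indicator of one descent.
There are 126 indicators.
For each fixed i, the pair (π(i), π(i+1)) is a uniformly random ordered pair of distinct values from {1, …, 127}; by symmetry P[π(i) > π(i+1)] = 1/2.
By linearity: E[X] = 126 · (1/2) = (127 − 1) · (1/2) = 63 ≈ 63.0000.

E[X] = 63 = 63.0000.


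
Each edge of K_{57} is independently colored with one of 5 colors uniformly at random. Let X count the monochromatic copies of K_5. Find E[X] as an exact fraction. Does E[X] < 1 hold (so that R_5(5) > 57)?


E[X] = C(57, 5) · 5^{1 − 10} = 4187106 · 5^{−9} = 4187106/1953125.
As a reduced fraction: E[X] = 4187106/1953125 ≈ 2.143798.
Is E[X] < 1? NO.
Since E[X] ≥ 1, the first-moment bound is inconclusive at n = 57; it does NOT by itself certify R_5(5) > 57.

E[X] = 4187106/1953125 ≈ 2.143798; E[X] ≥ 1; first-moment method inconclusive here.


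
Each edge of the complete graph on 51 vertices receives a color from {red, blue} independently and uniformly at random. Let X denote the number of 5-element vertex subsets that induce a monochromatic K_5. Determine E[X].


Let X = Σ_S X_S over the C(51, 5) = 2349060 subsets S of size 5, where X_S = 1 if the K_5 on S is monochromatic.
For a fixed S, the K_5 on S has C(5, 2) = 10 edges. P[all 10 edges red] = (1/2)^10, and likewise for blue, so P[monochromatic] = 2·(1/2)^10 = 2^{1 − 10} = 1/512.
By linearity: E[X] = C(51, 5) · 2^{1 − 10} = 2349060 · 1/512 = 587265/128.
Numerically: E[X] ≈ 4588.00781.

E[X] = C(51,5)·2^(1−C(5,2)) = 587265/128 ≈ 4588.00781.


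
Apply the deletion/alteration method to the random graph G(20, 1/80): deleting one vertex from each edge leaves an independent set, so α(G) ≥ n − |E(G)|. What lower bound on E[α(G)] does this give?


E[|E(G)|] = C(20, 2)·p = 190 · (1/80) = 19/8.
E[α(G)] ≥ n − E[|E(G)|] = 20 − 19/8 = 141/8.
Numerically: ≈ 17.62500.
(This is only a lower bound; the true E[α(G)] may be larger.)

E[α(G)] ≥ 141/8 ≈ 17.62500.


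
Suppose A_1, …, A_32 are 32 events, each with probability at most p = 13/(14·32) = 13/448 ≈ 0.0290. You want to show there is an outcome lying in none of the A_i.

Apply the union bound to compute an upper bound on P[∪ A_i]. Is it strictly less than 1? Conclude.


Union bound: P[∪_{i=1}^{32} A_i] ≤ Σ_i P[A_i] ≤ 32·p = 32·(13/448) = 13/14.
Numerically: 13/14 ≈ 0.9286.
Is 13/14 < 1? YES.
Since P[∪ A_i] ≤ 13/14 < 1, the complement has P[∩ A_i^c] ≥ 1 − 13/14 = 1/14 > 0, so some outcome avoids every A_i.

32·p = 13/14 ≈ 0.9286; existence CERTIFIED by the union bound.


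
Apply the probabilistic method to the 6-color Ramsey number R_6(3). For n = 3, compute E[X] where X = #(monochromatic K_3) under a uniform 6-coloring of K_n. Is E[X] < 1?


E[X] = C(3, 3) · 6^{1 − 3} = 1 · 6^{−2} = 1/36.
As a reduced fraction: E[X] = 1/36 ≈ 0.02778.
Is E[X] < 1? YES.
Since E[X] < 1, there exists a 6-coloring of K_{3} with no monochromatic K_3; hence R_6(3) > 3.

E[X] = 1/36 ≈ 0.02778; E[X] < 1, so R_6(3) > 3.


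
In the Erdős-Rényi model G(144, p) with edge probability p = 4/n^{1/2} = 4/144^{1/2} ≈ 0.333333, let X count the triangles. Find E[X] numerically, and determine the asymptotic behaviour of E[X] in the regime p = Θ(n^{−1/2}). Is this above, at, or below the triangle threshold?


Number of potential triangles: C(144, 3) = 487344.
Each occurs with probability p³ ≈ (0.333333)³ ≈ 3.70370370e-02.
By linearity: E[X] = C(144, 3)·p³ ≈ 487344 · 3.70370370e-02 ≈ 18049.777778.
Since α = 1/2 < 1, p = c/n^{1/2} ≫ 1/n is above the triangle threshold p ~ 1/n. Asymptotically E[X] ~ (c³/6)·n^{3(1−α)} = (4³/6)·n^{1.5} → ∞; triangles are abundant w.h.p.

E[X] ≈ 18049.777778; in regime p = Θ(1/n^{1/2}) E[X] diverges (above the triangle threshold p ~ 1/n).


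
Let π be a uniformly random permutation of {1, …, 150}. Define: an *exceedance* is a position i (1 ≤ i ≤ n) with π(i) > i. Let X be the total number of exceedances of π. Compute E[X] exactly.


Write X = Σ_{i=1}^{150} X_i, where X_i = 1_{π(i) > i}.
For each fixed i, π(i) is uniform over {1, …, 150} (marginal of a uniform permutation), so P[π(i) > i] = (n − i)/n. Summing: Σ_{i=1}^{150} (n − i)/n = (0 + 1 + … + 149)/150 = 150(150 − 1)/(2·150) = (150 − 1)/2.
Hence E[X] = Σ_{i=1}^{150} (150 − i)/150 = 149/2 ≈ 74.500.

E[X] = 149/2 = 74.500.


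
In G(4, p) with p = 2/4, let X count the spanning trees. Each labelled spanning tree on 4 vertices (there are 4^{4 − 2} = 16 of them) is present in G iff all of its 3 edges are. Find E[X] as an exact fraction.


K_4 has 4^{4 − 2} = 16 labelled spanning trees.
For each such spanning tree H, let X_H = 1 if all 3 edges of H are present in G. Then P[X_H = 1] = p^{3} = (1/2)^{3} = 1/8.
By linearity: E[X] = Σ_H E[X_H] = 16 · p^{3} = 16 · 1/8 = 2.
Numerically: E[X] ≈ 2.

E[X] = 16 · (1/2)^{3} = 2 ≈ 2.


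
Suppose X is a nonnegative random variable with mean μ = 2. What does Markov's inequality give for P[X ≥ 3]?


μ = E[X] = 2, a = 3.
Markov: P[X ≥ 3] ≤ μ/a = (2)/3 = 2/3.
Numerically: ≈ 0.6667.
(Since a = 3 > μ = 2.0000, the bound 2/3 is < 1 and informative.)

P[X ≥ 3] ≤ 2/3 ≈ 0.6667.


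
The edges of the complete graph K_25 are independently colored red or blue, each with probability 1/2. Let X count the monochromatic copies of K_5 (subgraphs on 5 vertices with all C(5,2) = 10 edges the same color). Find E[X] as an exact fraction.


Let X = Σ_S X_S over the C(25, 5) = 53130 subsets S of size 5, where X_S = 1 if the K_5 on S is monochromatic.
For a fixed S, the K_5 on S has C(5, 2) = 10 edges. P[all 10 edges red] = (1/2)^10, and likewise for blue, so P[monochromatic] = 2·(1/2)^10 = 2^{1 − 10} = 1/512.
By linearity: E[X] = C(25, 5) · 2^{1 − 10} = 53130 · 1/512 = 26565/256.
Numerically: E[X] ≈ 103.76953.

E[X] = C(25,5)·2^(1−C(5,2)) = 26565/256 ≈ 103.76953.


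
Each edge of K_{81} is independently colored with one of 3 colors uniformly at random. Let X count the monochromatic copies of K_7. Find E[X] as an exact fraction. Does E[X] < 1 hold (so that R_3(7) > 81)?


E[X] = C(81, 7) · 3^{1 − 21} = 3477216600 · 3^{−20} = 3477216600/3486784401.
As a reduced fraction: E[X] = 42928600/43046721 ≈ 0.997256.
Is E[X] < 1? YES.
Since E[X] < 1, there exists a 3-coloring of K_{81} with no monochromatic K_7; hence R_3(7) > 81.

E[X] = 42928600/43046721 ≈ 0.997256; E[X] < 1, so R_3(7) > 81.


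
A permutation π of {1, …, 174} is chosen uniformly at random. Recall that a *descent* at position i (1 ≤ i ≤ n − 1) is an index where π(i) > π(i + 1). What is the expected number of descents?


Write X = Σ X_I over i = 1, …, 173, with X_I the indicator of one descent.
There are 173 indicators.
For each fixed i, the pair (π(i), π(i+1)) is a uniformly random ordered pair of distinct values from {1, …, 174}; by symmetry P[π(i) > π(i+1)] = 1/2.
By linearity: E[X] = 173 · (1/2) = (174 − 1) · (1/2) = 173/2 ≈ 86.500000.

E[X] = 173/2 = 86.500000.


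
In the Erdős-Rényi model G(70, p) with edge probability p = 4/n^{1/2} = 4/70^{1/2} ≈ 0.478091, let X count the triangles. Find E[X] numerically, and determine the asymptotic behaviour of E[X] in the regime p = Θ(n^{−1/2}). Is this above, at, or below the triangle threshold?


Number of potential triangles: C(70, 3) = 54740.
Each occurs with probability p³ ≈ (0.478091)³ ≈ 1.09278044e-01.
By linearity: E[X] = C(70, 3)·p³ ≈ 54740 · 1.09278044e-01 ≈ 5981.880144.
Since α = 1/2 < 1, p = c/n^{1/2} ≫ 1/n is above the triangle threshold p ~ 1/n. Asymptotically E[X] ~ (c³/6)·n^{3(1−α)} = (4³/6)·n^{1.5} → ∞; triangles are abundant w.h.p.

E[X] ≈ 5981.880144; in regime p = Θ(1/n^{1/2}) E[X] diverges (above the triangle threshold p ~ 1/n).


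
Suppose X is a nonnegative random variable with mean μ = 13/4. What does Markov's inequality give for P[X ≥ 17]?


μ = E[X] = 13/4, a = 17.
Markov: P[X ≥ 17] ≤ μ/a = (13/4)/17 = 13/68.
Numerically: ≈ 0.1912.
(Since a = 17 > μ = 3.2500, the bound 13/68 is < 1 and informative.)

P[X ≥ 17] ≤ 13/68 ≈ 0.1912.


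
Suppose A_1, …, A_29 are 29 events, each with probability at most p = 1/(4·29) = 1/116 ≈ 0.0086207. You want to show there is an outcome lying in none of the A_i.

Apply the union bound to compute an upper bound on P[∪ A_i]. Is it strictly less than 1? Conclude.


Union bound: P[∪_{i=1}^{29} A_i] ≤ Σ_i P[A_i] ≤ 29·p = 29·(1/116) = 1/4.
Numerically: 1/4 ≈ 0.2500000.
Is 1/4 < 1? YES.
Since P[∪ A_i] ≤ 1/4 < 1, the complement has P[∩ A_i^c] ≥ 1 − 1/4 = 3/4 > 0, so some outcome avoids every A_i.

29·p = 1/4 ≈ 0.2500000; existence CERTIFIED by the union bound.


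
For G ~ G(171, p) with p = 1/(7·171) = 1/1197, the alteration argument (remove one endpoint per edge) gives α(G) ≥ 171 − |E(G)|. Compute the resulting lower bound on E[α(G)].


E[|E(G)|] = C(171, 2)·p = 14535 · (1/1197) = 85/7.
E[α(G)] ≥ n − E[|E(G)|] = 171 − 85/7 = 1112/7.
Numerically: ≈ 158.8571.
(This is only a lower bound; the true E[α(G)] may be larger.)

E[α(G)] ≥ 1112/7 ≈ 158.8571.


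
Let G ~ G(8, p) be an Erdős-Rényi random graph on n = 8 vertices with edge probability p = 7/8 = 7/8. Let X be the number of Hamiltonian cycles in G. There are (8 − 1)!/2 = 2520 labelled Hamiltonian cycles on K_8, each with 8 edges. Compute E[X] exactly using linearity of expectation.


K_8 has (8 − 1)!/2 = 2520 labelled Hamiltonian cycles.
For each such Hamiltonian cycle H, let X_H = 1 if all 8 edges of H are present in G. Then P[X_H = 1] = p^{8} = (7/8)^{8} = 5764801/16777216.
By linearity of expectation: E[X] = Σ_H E[X_H] = 2520 · p^{8} = 2520 · 5764801/16777216 = 1815912315/2097152.
Numerically: E[X] ≈ 866.

E[X] = 2520 · (7/8)^{8} = 1815912315/2097152 ≈ 866.


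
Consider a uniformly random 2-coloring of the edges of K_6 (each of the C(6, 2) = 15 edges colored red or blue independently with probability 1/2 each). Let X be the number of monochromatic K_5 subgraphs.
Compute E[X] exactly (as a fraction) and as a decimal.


Let X = Σ_S X_S over the C(6, 5) = 6 subsets S of size 5, where X_S = 1 if the K_5 on S is monochromatic.
For a fixed S, the K_5 on S has C(5, 2) = 10 edges. P[all 10 edges red] = (1/2)^10, and likewise for blue, so P[monochromatic] = 2·(1/2)^10 = 2^{1 − 10} = 1/512.
Summing: E[X] = C(6, 5) · 2^{1 − 10} = 6 · 1/512 = 3/256.
Numerically: E[X] ≈ 0.011719.

E[X] = C(6,5)·2^(1−C(5,2)) = 3/256 ≈ 0.011719.


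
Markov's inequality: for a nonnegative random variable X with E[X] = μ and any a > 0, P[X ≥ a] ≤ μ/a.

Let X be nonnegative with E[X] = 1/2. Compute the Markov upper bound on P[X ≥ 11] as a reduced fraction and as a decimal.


μ = E[X] = 1/2, a = 11.
Markov: P[X ≥ 11] ≤ μ/a = (1/2)/11 = 1/22.
Numerically: ≈ 0.045.
(Since a = 11 > μ = 0.500, the bound 1/22 is < 1 and informative.)

P[X ≥ 11] ≤ 1/22 ≈ 0.045.


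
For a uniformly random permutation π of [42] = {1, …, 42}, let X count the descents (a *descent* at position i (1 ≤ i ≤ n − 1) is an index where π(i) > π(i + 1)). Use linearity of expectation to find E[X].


Write X = Σ X_I over i = 1, …, 41, with X_I the indicator of one descent.
There are 41 indicators.
For each fixed i, the pair (π(i), π(i+1)) is a uniformly random ordered pair of distinct values from {1, …, 42}; by symmetry P[π(i) > π(i+1)] = 1/2.
By linearity: E[X] = 41 · (1/2) = (42 − 1) · (1/2) = 41/2 ≈ 20.500000.

E[X] = 41/2 = 20.500000.


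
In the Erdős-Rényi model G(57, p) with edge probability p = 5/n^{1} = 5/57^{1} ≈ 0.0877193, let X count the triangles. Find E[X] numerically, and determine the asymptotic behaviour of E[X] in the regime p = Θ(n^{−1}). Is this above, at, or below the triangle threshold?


Number of potential triangles: C(57, 3) = 29260.
Each occurs with probability p³ ≈ (0.0877193)³ ≈ 6.74971516e-04.
By linearity: E[X] = C(57, 3)·p³ ≈ 29260 · 6.74971516e-04 ≈ 19.749667.
Here α = 1, so p = 5/n is exactly at the triangle threshold p ~ 1/n. Asymptotically E[X] → c³/6 = 5³/6 = 125/6 ≈ 20.833333, a bounded constant. In this regime the triangle count is asymptotically Poisson(c³/6).

E[X] ≈ 19.749667; in regime p = Θ(1/n^{1}) E[X] stays bounded (at the triangle threshold p ~ 1/n).


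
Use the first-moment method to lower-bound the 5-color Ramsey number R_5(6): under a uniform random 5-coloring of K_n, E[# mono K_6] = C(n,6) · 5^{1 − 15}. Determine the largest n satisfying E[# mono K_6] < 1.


We need C(n, 6) · 5^{1 − 15} < 1, i.e. C(n, 6) < 5^{15 − 1} = 6103515625.
Check values of n near the boundary:
  n = 126: C(126, 6) = 4925156775; 4925156775 < 6103515625? YES
  n = 127: C(127, 6) = 5169379425; 5169379425 < 6103515625? YES
  n = 128: C(128, 6) = 5423611200; 5423611200 < 6103515625? YES
  n = 129: C(129, 6) = 5688177600; 5688177600 < 6103515625? YES
  n = 130: C(130, 6) = 5963412000; 5963412000 < 6103515625? YES
  n = 131: C(131, 6) = 6249655776; 6249655776 < 6103515625? NO
  n = 132: C(132, 6) = 6547258432; 6547258432 < 6103515625? NO
  n = 133: C(133, 6) = 6856577728; 6856577728 < 6103515625? NO
The largest n with C(n, 6) < 6103515625 is n = 130 (where E[X] = 47707296/48828125 ≈ 0.977045). Hence R_5(6) > 130, i.e. R_5(6) ≥ 131.

Largest n = 130; hence R_5(6) > 130.


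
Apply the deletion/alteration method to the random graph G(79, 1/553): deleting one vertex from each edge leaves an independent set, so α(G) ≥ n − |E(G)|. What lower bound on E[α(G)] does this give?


E[|E(G)|] = C(79, 2)·p = 3081 · (1/553) = 39/7.
E[α(G)] ≥ n − E[|E(G)|] = 79 − 39/7 = 514/7.
Numerically: ≈ 73.4286.
(This is only a lower bound; the true E[α(G)] may be larger.)

E[α(G)] ≥ 514/7 ≈ 73.4286.


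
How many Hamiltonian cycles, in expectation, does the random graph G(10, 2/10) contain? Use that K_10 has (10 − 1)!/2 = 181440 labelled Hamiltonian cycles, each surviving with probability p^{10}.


K_10 has (10 − 1)!/2 = 181440 labelled Hamiltonian cycles.
For each such Hamiltonian cycle H, let X_H = 1 if all 10 edges of H are present in G. Then P[X_H = 1] = p^{10} = (1/5)^{10} = 1/9765625.
By linearity of expectation: E[X] = Σ_H E[X_H] = 181440 · p^{10} = 181440 · 1/9765625 = 36288/1953125.
Numerically: E[X] ≈ 0.018579.

E[X] = 181440 · (1/5)^{10} = 36288/1953125 ≈ 0.018579.


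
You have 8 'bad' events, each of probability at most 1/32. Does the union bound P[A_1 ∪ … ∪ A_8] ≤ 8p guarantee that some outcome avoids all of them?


Union bound: P[∪_{i=1}^{8} A_i] ≤ Σ_i P[A_i] ≤ 8·p = 8·(1/32) = 1/4.
Numerically: 1/4 ≈ 0.250000.
Is 1/4 < 1? YES.
Since P[∪ A_i] ≤ 1/4 < 1, the complement has P[∩ A_i^c] ≥ 1 − 1/4 = 3/4 > 0, so some outcome avoids every A_i.

8·p = 1/4 ≈ 0.250000; existence CERTIFIED by the union bound.


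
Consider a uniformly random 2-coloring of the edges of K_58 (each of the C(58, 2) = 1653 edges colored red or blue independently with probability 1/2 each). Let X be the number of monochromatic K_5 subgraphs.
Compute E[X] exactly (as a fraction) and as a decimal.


Let X = Σ_S X_S over the C(58, 5) = 4582116 subsets S of size 5, where X_S = 1 if the K_5 on S is monochromatic.
For a fixed S, the K_5 on S has C(5, 2) = 10 edges. P[all 10 edges red] = (1/2)^10, and likewise for blue, so P[monochromatic] = 2·(1/2)^10 = 2^{1 − 10} = 1/512.
By linearity of expectation: E[X] = C(58, 5) · 2^{1 − 10} = 4582116 · 1/512 = 1145529/128.
Numerically: E[X] ≈ 8949.445312.

E[X] = C(58,5)·2^(1−C(5,2)) = 1145529/128 ≈ 8949.445312.
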